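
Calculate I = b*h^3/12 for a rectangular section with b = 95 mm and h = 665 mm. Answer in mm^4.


I = b * h^3 / 12
= 95 * 665^3 / 12
= 95 * 294079625 / 12
= 2328130364.58 mm^4

2328130364.58 mm^4


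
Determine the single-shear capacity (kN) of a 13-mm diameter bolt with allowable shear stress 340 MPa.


A = pi * d^2 / 4 = pi * 13^2 / 4 = 132.7323 mm^2
V = f_v * A / 1000 = 340 * 132.7323 / 1000
= 45.129 kN

45.129 kN


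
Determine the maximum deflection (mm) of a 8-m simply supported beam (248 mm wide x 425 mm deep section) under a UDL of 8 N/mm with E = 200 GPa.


I = 248 * 425^3 / 12 = 1586489583.33 mm^4
L = 8000.0 mm, w = 8 N/mm, E = 200000.0 MPa
delta = 5 * w * L^4 / (384 * E * I)
= 5 * 8 * 8000.0^4 / (384 * 200000.0 * 1586489583.33)
= 1.3447 mm

1.3447 mm


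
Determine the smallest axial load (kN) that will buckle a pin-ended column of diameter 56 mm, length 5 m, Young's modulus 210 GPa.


I = pi * d^4 / 64 = 482749.69 mm^4
L = 5000.0 mm
P_cr = pi^2 * E * I / L^2
= 9.8696 * 210000.0 * 482749.69 / 5000.0^2
= 40022.21 N = 40.0222 kN

40.0222 kN


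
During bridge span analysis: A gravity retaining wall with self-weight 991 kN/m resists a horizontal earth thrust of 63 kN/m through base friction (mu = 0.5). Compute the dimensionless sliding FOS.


Resisting force = mu * W = 0.5 * 991 = 495.5 kN/m
FOS = Resisting / Driving = 495.5 / 63
= 7.8651 (dimensionless)

7.8651 (dimensionless)


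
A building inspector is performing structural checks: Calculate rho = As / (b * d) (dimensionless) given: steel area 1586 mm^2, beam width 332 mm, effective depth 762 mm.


rho = As / (b * d)
= 1586 / (332 * 762)
= 1586 / 252984
= 0.006269 (dimensionless)

0.006269 (dimensionless)


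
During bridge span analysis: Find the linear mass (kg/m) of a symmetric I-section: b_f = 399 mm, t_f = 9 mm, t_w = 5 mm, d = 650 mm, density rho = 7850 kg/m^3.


A_flanges = 2 * 399 * 9 = 7182 mm^2
A_web = (650 - 2 * 9) * 5 = 3160 mm^2
A_total = 7182 + 3160 = 10342 mm^2 = 0.010342 m^2
Weight = rho * A = 7850 * 0.010342 = 81.1847 kg/m

81.1847 kg/m


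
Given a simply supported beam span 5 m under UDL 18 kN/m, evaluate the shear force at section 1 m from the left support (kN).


R_A = w * L / 2 = 18 * 5 / 2 = 45.0 kN
V(x) = R_A - w * x = 45.0 - 18 * 1
= 27.0 kN

27.0 kN


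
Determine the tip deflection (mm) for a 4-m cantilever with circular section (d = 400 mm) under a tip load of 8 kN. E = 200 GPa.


I = pi * d^4 / 64 = pi * 400^4 / 64 = 1256637061.44 mm^4
L = 4000.0 mm, P = 8000.0 N, E = 200000.0 MPa
delta = P * L^3 / (3 * E * I)
= 8000.0 * 4000.0^3 / (3 * 200000.0 * 1256637061.44)
= 0.6791 mm

0.6791 mm


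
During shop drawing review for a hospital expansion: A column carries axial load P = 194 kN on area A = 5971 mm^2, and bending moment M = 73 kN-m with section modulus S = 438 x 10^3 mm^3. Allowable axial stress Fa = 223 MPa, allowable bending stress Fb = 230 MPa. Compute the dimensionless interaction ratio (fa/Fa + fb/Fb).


f_a = P / A = 194000.0 / 5971 = 32.4904 MPa
f_b = M / S = 73000000.0 / 438000.0 = 166.6667 MPa
Ratio = f_a / Fa + f_b / Fb
= 32.4904 / 223 + 166.6667 / 230
= 0.8703 (dimensionless)

0.8703 (dimensionless)


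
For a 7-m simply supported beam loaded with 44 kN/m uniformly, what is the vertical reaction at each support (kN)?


Total load = w * L = 44 * 7 = 308 kN
By symmetry, each reaction R = total / 2 = 308 / 2 = 154.0 kN

154.0 kN


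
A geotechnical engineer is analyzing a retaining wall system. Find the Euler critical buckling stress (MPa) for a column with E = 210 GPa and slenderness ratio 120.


sigma_cr = pi^2 * E / lambda^2
= 9.8696 * 210000.0 / 120^2
= 9.8696 * 210000.0 / 14400
= 143.9317 MPa

143.9317 MPa


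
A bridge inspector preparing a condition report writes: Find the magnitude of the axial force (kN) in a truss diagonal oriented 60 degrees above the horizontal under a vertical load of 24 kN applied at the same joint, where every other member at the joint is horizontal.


At the joint, only the diagonal has a vertical component, so vertical equilibrium gives:
F * sin(60) = 24
F = 24 / sin(60)
= 24 / 0.866025
= 27.71 kN

27.71 kN


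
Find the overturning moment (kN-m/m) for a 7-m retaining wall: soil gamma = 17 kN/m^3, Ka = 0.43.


Pa = 0.5 * Ka * gamma * H^2
= 0.5 * 0.43 * 17 * 7^2
= 179.095 kN/m
Arm = H / 3 = 7 / 3 = 2.3333 m
Mo = Pa * arm = Pa * H / 3 = 179.095 * 7 / 3 = 417.8883 kN-m/m

417.8883 kN-m/m


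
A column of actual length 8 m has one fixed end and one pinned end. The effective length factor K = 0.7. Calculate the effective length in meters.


L_eff = K * L
= 0.7 * 8
= 5.6 m

5.6 m


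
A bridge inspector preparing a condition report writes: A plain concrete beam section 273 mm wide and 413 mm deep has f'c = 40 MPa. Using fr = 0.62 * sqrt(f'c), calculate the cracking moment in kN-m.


fr = 0.62 * sqrt(40) = 0.62 * 6.3246 = 3.9212 MPa
I = 273 * 413^3 / 12 = 1602623681.75 mm^4
y_t = 206.5 mm
M_cr = fr * I / y_t = 3.9212 * 1602623681.75 / 206.5 N-mm
= 30.4322 kN-m

30.4322 kN-m


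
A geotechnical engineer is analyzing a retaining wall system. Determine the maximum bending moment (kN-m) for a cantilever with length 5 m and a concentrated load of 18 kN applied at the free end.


For a cantilever with a point load at the free end:
M_max = P * L = 18 * 5 = 90 kN-m

90 kN-m


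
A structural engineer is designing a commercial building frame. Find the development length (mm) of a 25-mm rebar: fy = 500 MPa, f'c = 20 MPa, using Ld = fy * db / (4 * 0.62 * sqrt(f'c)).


Ld = (fy * db) / (4 * 0.62 * sqrt(f'c))
= (500 * 25) / (4 * 0.62 * sqrt(20))
= 12500 / 11.0909
= 1127.05 mm

1127.05 mm


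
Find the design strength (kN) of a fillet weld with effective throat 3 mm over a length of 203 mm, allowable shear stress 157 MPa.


Strength = throat * length * allowable stress
= 3 * 203 * 157 N
= 95613 N
= 95.61 kN

95.61 kN


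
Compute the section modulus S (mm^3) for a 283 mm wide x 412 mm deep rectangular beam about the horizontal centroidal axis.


S = b * h^2 / 6
= 283 * 412^2 / 6
= 283 * 169744 / 6
= 8006258.67 mm^3

8006258.67 mm^3


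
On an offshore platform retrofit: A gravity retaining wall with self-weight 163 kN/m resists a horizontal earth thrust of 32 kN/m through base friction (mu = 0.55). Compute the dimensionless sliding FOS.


Resisting force = mu * W = 0.55 * 163 = 89.65 kN/m
FOS = Resisting / Driving = 89.65 / 32
= 2.8016 (dimensionless)

2.8016 (dimensionless)


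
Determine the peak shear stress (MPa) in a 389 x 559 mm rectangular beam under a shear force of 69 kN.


A = b * h = 389 * 559 = 217451 mm^2
V = 69 kN = 69000.0 N
tau_max = 1.5 * V / A = 1.5 * 69000.0 / 217451
= 0.476 MPa

0.476 MPa


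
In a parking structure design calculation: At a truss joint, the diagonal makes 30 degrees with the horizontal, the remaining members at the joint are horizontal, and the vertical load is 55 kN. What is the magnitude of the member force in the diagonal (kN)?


At the joint, only the diagonal has a vertical component, so vertical equilibrium gives:
F * sin(30) = 55
F = 55 / sin(30)
= 55 / 0.5
= 110.0 kN

110.0 kN


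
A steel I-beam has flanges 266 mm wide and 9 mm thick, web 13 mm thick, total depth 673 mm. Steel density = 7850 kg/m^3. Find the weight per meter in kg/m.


A_flanges = 2 * 266 * 9 = 4788 mm^2
A_web = (673 - 2 * 9) * 13 = 8515 mm^2
A_total = 4788 + 8515 = 13303 mm^2 = 0.013303 m^2
Weight = rho * A = 7850 * 0.013303 = 104.4286 kg/m

104.4286 kg/m


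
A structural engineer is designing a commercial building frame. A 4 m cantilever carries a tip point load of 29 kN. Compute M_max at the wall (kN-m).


For a cantilever with a point load at the free end:
M_max = P * L = 29 * 4 = 116 kN-m

116 kN-m


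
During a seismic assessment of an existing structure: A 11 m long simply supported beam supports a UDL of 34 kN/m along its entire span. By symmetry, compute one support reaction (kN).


Total load = w * L = 34 * 11 = 374 kN
By symmetry, each reaction R = total / 2 = 374 / 2 = 187.0 kN

187.0 kN


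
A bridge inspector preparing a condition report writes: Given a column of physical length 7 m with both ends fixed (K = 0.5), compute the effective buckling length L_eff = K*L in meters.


L_eff = K * L
= 0.5 * 7
= 3.5 m

3.5 m


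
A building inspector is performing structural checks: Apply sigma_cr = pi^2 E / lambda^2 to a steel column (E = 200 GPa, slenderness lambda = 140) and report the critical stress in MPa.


sigma_cr = pi^2 * E / lambda^2
= 9.8696 * 200000.0 / 140^2
= 9.8696 * 200000.0 / 19600
= 100.7102 MPa

100.7102 MPa


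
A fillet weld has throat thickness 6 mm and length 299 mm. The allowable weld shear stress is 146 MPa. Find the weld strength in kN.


Strength = throat * length * allowable stress
= 6 * 299 * 146 N
= 261924 N
= 261.92 kN

261.92 kN


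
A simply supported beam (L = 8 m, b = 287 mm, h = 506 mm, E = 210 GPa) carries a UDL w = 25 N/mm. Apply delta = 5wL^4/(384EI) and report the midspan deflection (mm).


I = 287 * 506^3 / 12 = 3098504999.33 mm^4
L = 8000.0 mm, w = 25 N/mm, E = 210000.0 MPa
delta = 5 * w * L^4 / (384 * E * I)
= 5 * 25 * 8000.0^4 / (384 * 210000.0 * 3098504999.33)
= 2.0491 mm

2.0491 mm


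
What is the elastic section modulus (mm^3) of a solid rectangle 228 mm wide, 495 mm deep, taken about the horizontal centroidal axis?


S = b * h^2 / 6
= 228 * 495^2 / 6
= 228 * 245025 / 6
= 9310950.0 mm^3

9310950.0 mm^3


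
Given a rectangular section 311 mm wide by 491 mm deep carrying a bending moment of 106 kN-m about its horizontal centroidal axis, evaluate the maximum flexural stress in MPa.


I = b * h^3 / 12 = 311 * 491^3 / 12 = 3067775815.08 mm^4
y = h / 2 = 491 / 2 = 245.5 mm
M = 106 kN-m = 106000000.0 N-mm
sigma = M * y / I = 106000000.0 * 245.5 / 3067775815.08
= 8.48 MPa

8.48 MPa


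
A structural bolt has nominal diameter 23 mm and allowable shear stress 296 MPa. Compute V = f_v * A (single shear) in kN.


A = pi * d^2 / 4 = pi * 23^2 / 4 = 415.4756 mm^2
V = f_v * A / 1000 = 296 * 415.4756 / 1000
= 122.9808 kN

122.9808 kN


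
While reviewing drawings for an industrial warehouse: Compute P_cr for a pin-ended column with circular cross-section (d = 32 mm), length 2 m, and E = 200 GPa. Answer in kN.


I = pi * d^4 / 64 = 51471.85 mm^4
L = 2000.0 mm
P_cr = pi^2 * E * I / L^2
= 9.8696 * 200000.0 * 51471.85 / 2000.0^2
= 25400.34 N = 25.4003 kN

25.4003 kN


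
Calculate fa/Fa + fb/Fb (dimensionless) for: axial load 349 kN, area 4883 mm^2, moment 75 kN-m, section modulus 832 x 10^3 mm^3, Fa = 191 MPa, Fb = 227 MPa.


f_a = P / A = 349000.0 / 4883 = 71.4725 MPa
f_b = M / S = 75000000.0 / 832000.0 = 90.1442 MPa
Ratio = f_a / Fa + f_b / Fb
= 71.4725 / 191 + 90.1442 / 227
= 0.7713 (dimensionless)

0.7713 (dimensionless)


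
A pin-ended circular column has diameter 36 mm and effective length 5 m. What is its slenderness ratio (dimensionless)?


Radius of gyration r = d / 4 = 36 / 4 = 9.0 mm
L_eff = 5000.0 mm
Slenderness ratio = L / r = 5000.0 / 9.0 = 555.56 (dimensionless)

555.56 (dimensionless)


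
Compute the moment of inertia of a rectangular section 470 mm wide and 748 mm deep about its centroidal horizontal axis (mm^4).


I = b * h^3 / 12
= 470 * 748^3 / 12
= 470 * 418508992 / 12
= 16391602186.67 mm^4

16391602186.67 mm^4


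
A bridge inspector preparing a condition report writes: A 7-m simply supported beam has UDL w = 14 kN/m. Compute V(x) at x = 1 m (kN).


R_A = w * L / 2 = 14 * 7 / 2 = 49.0 kN
V(x) = R_A - w * x = 49.0 - 14 * 1
= 35.0 kN

35.0 kN


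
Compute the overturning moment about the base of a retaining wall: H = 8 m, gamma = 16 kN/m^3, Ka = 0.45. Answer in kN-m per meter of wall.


Pa = 0.5 * Ka * gamma * H^2
= 0.5 * 0.45 * 16 * 8^2
= 230.4 kN/m
Arm = H / 3 = 8 / 3 = 2.6667 m
Mo = Pa * arm = Pa * H / 3 = 230.4 * 8 / 3 = 614.4 kN-m/m

614.4 kN-m/m


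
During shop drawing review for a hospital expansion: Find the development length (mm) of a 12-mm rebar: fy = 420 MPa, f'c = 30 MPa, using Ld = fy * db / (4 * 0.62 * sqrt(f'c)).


Ld = (fy * db) / (4 * 0.62 * sqrt(f'c))
= (420 * 12) / (4 * 0.62 * sqrt(30))
= 5040 / 13.5835
= 371.04 mm

371.04 mm


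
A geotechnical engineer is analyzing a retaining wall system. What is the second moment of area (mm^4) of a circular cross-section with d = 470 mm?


r = d / 2 = 470 / 2 = 235.0 mm
I = pi * r^4 / 4 = pi * 235.0^4 / 4
= 2395307809.6 mm^4

2395307809.6 mm^4


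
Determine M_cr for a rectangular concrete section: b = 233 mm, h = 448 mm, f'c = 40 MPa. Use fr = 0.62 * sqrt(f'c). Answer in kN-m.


fr = 0.62 * sqrt(40) = 0.62 * 6.3246 = 3.9212 MPa
I = 233 * 448^3 / 12 = 1745857194.67 mm^4
y_t = 224.0 mm
M_cr = fr * I / y_t = 3.9212 * 1745857194.67 / 224.0 N-mm
= 30.562 kN-m

30.562 kN-m


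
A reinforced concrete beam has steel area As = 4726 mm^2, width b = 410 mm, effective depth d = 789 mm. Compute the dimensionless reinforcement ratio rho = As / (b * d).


rho = As / (b * d)
= 4726 / (410 * 789)
= 4726 / 323490
= 0.014609 (dimensionless)

0.014609 (dimensionless)


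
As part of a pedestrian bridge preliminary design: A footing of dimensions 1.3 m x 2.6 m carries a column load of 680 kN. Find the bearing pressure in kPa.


A = 1.3 * 2.6 = 3.38 m^2
q = P / A = 680 / 3.38
= 201.1834 kPa

201.1834 kPa


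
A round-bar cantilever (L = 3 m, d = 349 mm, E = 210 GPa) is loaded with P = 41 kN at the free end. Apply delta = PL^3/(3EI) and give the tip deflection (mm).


I = pi * d^4 / 64 = pi * 349^4 / 64 = 728235098.33 mm^4
L = 3000.0 mm, P = 41000.0 N, E = 210000.0 MPa
delta = P * L^3 / (3 * E * I)
= 41000.0 * 3000.0^3 / (3 * 210000.0 * 728235098.33)
= 2.4129 mm

2.4129 mm


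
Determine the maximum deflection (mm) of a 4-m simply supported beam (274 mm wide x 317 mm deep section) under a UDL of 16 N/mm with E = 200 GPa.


I = 274 * 317^3 / 12 = 727356130.17 mm^4
L = 4000.0 mm, w = 16 N/mm, E = 200000.0 MPa
delta = 5 * w * L^4 / (384 * E * I)
= 5 * 16 * 4000.0^4 / (384 * 200000.0 * 727356130.17)
= 0.3666 mm

0.3666 mm


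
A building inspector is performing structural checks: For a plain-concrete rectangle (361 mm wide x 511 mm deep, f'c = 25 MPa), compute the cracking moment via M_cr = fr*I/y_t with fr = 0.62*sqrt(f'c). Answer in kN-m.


fr = 0.62 * sqrt(25) = 0.62 * 5.0 = 3.1 MPa
I = 361 * 511^3 / 12 = 4014104332.58 mm^4
y_t = 255.5 mm
M_cr = fr * I / y_t = 3.1 * 4014104332.58 / 255.5 N-mm
= 48.7034 kN-m

48.7034 kN-m


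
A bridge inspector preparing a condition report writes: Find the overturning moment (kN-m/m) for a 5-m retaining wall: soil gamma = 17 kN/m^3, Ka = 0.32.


Pa = 0.5 * Ka * gamma * H^2
= 0.5 * 0.32 * 17 * 5^2
= 68.0 kN/m
Arm = H / 3 = 5 / 3 = 1.6667 m
Mo = Pa * arm = Pa * H / 3 = 68.0 * 5 / 3 = 113.3333 kN-m/m

113.3333 kN-m/m


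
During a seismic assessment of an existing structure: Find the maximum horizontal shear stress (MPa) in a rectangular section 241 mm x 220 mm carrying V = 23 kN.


A = b * h = 241 * 220 = 53020 mm^2
V = 23 kN = 23000.0 N
tau_max = 1.5 * V / A = 1.5 * 23000.0 / 53020
= 0.6507 MPa

0.6507 MPa


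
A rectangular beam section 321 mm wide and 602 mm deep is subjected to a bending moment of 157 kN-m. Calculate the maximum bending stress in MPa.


I = b * h^3 / 12 = 321 * 602^3 / 12 = 5835972814.0 mm^4
y = h / 2 = 602 / 2 = 301.0 mm
M = 157 kN-m = 157000000.0 N-mm
sigma = M * y / I = 157000000.0 * 301.0 / 5835972814.0
= 8.1 MPa

8.1 MPa


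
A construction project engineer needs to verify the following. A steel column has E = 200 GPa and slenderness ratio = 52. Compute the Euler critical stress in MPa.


sigma_cr = pi^2 * E / lambda^2
= 9.8696 * 200000.0 / 52^2
= 9.8696 * 200000.0 / 2704
= 730.0003 MPa

730.0003 MPa


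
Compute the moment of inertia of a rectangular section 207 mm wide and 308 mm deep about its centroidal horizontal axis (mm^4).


I = b * h^3 / 12
= 207 * 308^3 / 12
= 207 * 29218112 / 12
= 504012432.0 mm^4

504012432.0 mm^4


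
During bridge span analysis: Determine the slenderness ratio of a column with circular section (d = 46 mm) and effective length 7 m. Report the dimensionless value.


Radius of gyration r = d / 4 = 46 / 4 = 11.5 mm
L_eff = 7000.0 mm
Slenderness ratio = L / r = 7000.0 / 11.5 = 608.7 (dimensionless)

608.7 (dimensionless)


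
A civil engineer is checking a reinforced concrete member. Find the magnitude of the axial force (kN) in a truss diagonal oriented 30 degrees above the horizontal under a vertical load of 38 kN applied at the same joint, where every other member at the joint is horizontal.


At the joint, only the diagonal has a vertical component, so vertical equilibrium gives:
F * sin(30) = 38
F = 38 / sin(30)
= 38 / 0.5
= 76.0 kN

76.0 kN


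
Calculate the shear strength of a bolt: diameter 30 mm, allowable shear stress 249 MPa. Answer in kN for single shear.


A = pi * d^2 / 4 = pi * 30^2 / 4 = 706.8583 mm^2
V = f_v * A / 1000 = 249 * 706.8583 / 1000
= 176.0077 kN

176.0077 kN


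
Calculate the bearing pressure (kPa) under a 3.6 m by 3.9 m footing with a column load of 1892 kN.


A = 3.6 * 3.9 = 14.04 m^2
q = P / A = 1892 / 14.04
= 134.7578 kPa

134.7578 kPa


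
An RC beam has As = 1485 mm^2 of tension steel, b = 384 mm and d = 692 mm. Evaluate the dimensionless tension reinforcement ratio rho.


rho = As / (b * d)
= 1485 / (384 * 692)
= 1485 / 265728
= 0.005588 (dimensionless)

0.005588 (dimensionless)


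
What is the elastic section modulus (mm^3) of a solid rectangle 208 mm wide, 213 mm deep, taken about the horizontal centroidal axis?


S = b * h^2 / 6
= 208 * 213^2 / 6
= 208 * 45369 / 6
= 1572792.0 mm^3

1572792.0 mm^3


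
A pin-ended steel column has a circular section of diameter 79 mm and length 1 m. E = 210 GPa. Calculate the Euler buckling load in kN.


I = pi * d^4 / 64 = 1911957.63 mm^4
L = 1000.0 mm
P_cr = pi^2 * E * I / L^2
= 9.8696 * 210000.0 * 1911957.63 / 1000.0^2
= 3962755.74 N = 3962.7557 kN

3962.7557 kN


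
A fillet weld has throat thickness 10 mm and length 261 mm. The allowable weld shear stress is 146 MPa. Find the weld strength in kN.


Strength = throat * length * allowable stress
= 10 * 261 * 146 N
= 381060 N
= 381.06 kN

381.06 kN


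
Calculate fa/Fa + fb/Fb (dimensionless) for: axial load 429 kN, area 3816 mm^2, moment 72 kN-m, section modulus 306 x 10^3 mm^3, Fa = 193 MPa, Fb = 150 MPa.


f_a = P / A = 429000.0 / 3816 = 112.4214 MPa
f_b = M / S = 72000000.0 / 306000.0 = 235.2941 MPa
Ratio = f_a / Fa + f_b / Fb
= 112.4214 / 193 + 235.2941 / 150
= 2.1511 (dimensionless)

2.1511 (dimensionless)


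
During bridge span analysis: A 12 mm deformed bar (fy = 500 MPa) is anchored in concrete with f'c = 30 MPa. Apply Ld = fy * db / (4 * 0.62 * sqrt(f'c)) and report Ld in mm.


Ld = (fy * db) / (4 * 0.62 * sqrt(f'c))
= (500 * 12) / (4 * 0.62 * sqrt(30))
= 6000 / 13.5835
= 441.71 mm

441.71 mm


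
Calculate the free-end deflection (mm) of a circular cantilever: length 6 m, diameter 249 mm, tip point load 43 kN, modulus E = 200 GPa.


I = pi * d^4 / 64 = pi * 249^4 / 64 = 188697995.64 mm^4
L = 6000.0 mm, P = 43000.0 N, E = 200000.0 MPa
delta = P * L^3 / (3 * E * I)
= 43000.0 * 6000.0^3 / (3 * 200000.0 * 188697995.64)
= 82.0358 mm

82.0358 mm


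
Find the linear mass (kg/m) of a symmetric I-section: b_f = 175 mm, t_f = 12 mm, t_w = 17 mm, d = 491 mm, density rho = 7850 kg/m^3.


A_flanges = 2 * 175 * 12 = 4200 mm^2
A_web = (491 - 2 * 12) * 17 = 7939 mm^2
A_total = 4200 + 7939 = 12139 mm^2 = 0.012139 m^2
Weight = rho * A = 7850 * 0.012139 = 95.2912 kg/m

95.2912 kg/m


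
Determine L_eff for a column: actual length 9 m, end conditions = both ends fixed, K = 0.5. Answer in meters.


L_eff = K * L
= 0.5 * 9
= 4.5 m

4.5 m


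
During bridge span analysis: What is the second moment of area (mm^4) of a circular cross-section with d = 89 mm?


r = d / 2 = 89 / 2 = 44.5 mm
I = pi * r^4 / 4 = pi * 44.5^4 / 4
= 3079852.55 mm^4

3079852.55 mm^4


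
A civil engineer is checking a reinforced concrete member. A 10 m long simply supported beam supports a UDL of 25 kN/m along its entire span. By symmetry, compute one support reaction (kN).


Total load = w * L = 25 * 10 = 250 kN
By symmetry, each reaction R = total / 2 = 250 / 2 = 125.0 kN

125.0 kN


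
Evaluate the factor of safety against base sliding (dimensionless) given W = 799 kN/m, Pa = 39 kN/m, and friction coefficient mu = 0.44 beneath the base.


Resisting force = mu * W = 0.44 * 799 = 351.56 kN/m
FOS = Resisting / Driving = 351.56 / 39
= 9.0144 (dimensionless)

9.0144 (dimensionless)


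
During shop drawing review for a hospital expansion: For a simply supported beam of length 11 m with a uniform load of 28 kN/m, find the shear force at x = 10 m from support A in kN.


R_A = w * L / 2 = 28 * 11 / 2 = 154.0 kN
V(x) = R_A - w * x = 154.0 - 28 * 10
= -126.0 kN

-126.0 kN


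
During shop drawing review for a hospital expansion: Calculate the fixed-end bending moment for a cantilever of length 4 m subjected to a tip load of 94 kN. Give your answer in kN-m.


For a cantilever with a point load at the free end:
M_max = P * L = 94 * 4 = 376 kN-m

376 kN-m


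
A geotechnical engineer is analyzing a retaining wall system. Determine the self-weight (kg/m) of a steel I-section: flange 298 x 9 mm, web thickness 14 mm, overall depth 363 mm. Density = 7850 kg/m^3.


A_flanges = 2 * 298 * 9 = 5364 mm^2
A_web = (363 - 2 * 9) * 14 = 4830 mm^2
A_total = 5364 + 4830 = 10194 mm^2 = 0.010194 m^2
Weight = rho * A = 7850 * 0.010194 = 80.0229 kg/m

80.0229 kg/m


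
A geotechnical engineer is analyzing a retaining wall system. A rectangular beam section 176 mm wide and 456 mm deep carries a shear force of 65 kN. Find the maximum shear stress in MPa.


A = b * h = 176 * 456 = 80256 mm^2
V = 65 kN = 65000.0 N
tau_max = 1.5 * V / A = 1.5 * 65000.0 / 80256
= 1.2149 MPa

1.2149 MPa


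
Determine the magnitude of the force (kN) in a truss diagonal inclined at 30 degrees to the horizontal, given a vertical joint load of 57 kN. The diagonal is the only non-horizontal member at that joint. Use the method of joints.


At the joint, only the diagonal has a vertical component, so vertical equilibrium gives:
F * sin(30) = 57
F = 57 / sin(30)
= 57 / 0.5
= 114.0 kN

114.0 kN


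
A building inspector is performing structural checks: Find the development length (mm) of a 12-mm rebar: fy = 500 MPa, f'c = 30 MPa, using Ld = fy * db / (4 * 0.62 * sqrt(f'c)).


Ld = (fy * db) / (4 * 0.62 * sqrt(f'c))
= (500 * 12) / (4 * 0.62 * sqrt(30))
= 6000 / 13.5835
= 441.71 mm

441.71 mm


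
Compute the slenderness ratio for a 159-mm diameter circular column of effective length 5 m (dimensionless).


Radius of gyration r = d / 4 = 159 / 4 = 39.75 mm
L_eff = 5000.0 mm
Slenderness ratio = L / r = 5000.0 / 39.75 = 125.79 (dimensionless)

125.79 (dimensionless)


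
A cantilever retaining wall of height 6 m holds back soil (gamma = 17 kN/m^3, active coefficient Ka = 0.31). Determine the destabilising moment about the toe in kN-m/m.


Pa = 0.5 * Ka * gamma * H^2
= 0.5 * 0.31 * 17 * 6^2
= 94.86 kN/m
Arm = H / 3 = 6 / 3 = 2.0 m
Mo = Pa * arm = Pa * H / 3 = 94.86 * 6 / 3 = 189.72 kN-m/m

189.72 kN-m/m


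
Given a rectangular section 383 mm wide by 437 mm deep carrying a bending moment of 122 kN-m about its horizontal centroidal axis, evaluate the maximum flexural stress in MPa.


I = b * h^3 / 12 = 383 * 437^3 / 12 = 2663556041.58 mm^4
y = h / 2 = 437 / 2 = 218.5 mm
M = 122 kN-m = 122000000.0 N-mm
sigma = M * y / I = 122000000.0 * 218.5 / 2663556041.58
= 10.01 MPa

10.01 MPa


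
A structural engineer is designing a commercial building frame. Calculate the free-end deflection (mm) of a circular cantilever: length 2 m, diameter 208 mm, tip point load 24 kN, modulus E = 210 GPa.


I = pi * d^4 / 64 = pi * 208^4 / 64 = 91880476.45 mm^4
L = 2000.0 mm, P = 24000.0 N, E = 210000.0 MPa
delta = P * L^3 / (3 * E * I)
= 24000.0 * 2000.0^3 / (3 * 210000.0 * 91880476.45)
= 3.3169 mm

3.3169 mm


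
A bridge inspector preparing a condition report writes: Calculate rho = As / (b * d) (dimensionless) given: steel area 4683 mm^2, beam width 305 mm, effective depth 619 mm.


rho = As / (b * d)
= 4683 / (305 * 619)
= 4683 / 188795
= 0.024805 (dimensionless)

0.024805 (dimensionless)


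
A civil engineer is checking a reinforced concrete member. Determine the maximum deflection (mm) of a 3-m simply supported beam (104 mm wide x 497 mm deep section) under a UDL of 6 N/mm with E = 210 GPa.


I = 104 * 497^3 / 12 = 1063950099.33 mm^4
L = 3000.0 mm, w = 6 N/mm, E = 210000.0 MPa
delta = 5 * w * L^4 / (384 * E * I)
= 5 * 6 * 3000.0^4 / (384 * 210000.0 * 1063950099.33)
= 0.0283 mm

0.0283 mm


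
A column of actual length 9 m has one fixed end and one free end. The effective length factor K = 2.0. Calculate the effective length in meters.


L_eff = K * L
= 2.0 * 9
= 18.0 m

18.0 m


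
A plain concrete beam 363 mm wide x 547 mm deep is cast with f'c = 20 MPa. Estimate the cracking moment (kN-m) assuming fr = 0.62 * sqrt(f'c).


fr = 0.62 * sqrt(20) = 0.62 * 4.4721 = 2.7727 MPa
I = 363 * 547^3 / 12 = 4950936520.75 mm^4
y_t = 273.5 mm
M_cr = fr * I / y_t = 2.7727 * 4950936520.75 / 273.5 N-mm
= 50.1923 kN-m

50.1923 kN-m


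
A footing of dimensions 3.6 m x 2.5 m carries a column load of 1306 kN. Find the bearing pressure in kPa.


A = 3.6 * 2.5 = 9.0 m^2
q = P / A = 1306 / 9.0
= 145.1111 kPa

145.1111 kPa


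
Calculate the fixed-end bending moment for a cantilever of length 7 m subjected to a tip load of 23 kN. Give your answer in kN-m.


For a cantilever with a point load at the free end:
M_max = P * L = 23 * 7 = 161 kN-m

161 kN-m


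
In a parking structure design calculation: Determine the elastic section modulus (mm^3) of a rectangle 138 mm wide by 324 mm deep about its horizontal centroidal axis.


S = b * h^2 / 6
= 138 * 324^2 / 6
= 138 * 104976 / 6
= 2414448.0 mm^3

2414448.0 mm^3


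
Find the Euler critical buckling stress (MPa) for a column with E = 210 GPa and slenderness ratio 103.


sigma_cr = pi^2 * E / lambda^2
= 9.8696 * 210000.0 / 103^2
= 9.8696 * 210000.0 / 10609
= 195.364 MPa

195.364 MPa


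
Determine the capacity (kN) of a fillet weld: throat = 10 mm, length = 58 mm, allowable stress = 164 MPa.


Strength = throat * length * allowable stress
= 10 * 58 * 164 N
= 95120 N
= 95.12 kN

95.12 kN


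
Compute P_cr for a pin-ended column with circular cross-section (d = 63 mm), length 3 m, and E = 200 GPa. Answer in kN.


I = pi * d^4 / 64 = 773271.66 mm^4
L = 3000.0 mm
P_cr = pi^2 * E * I / L^2
= 9.8696 * 200000.0 * 773271.66 / 3000.0^2
= 169597.45 N = 169.5975 kN

169.5975 kN


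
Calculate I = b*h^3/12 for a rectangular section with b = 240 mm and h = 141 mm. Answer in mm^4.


I = b * h^3 / 12
= 240 * 141^3 / 12
= 240 * 2803221 / 12
= 56064420.0 mm^4

56064420.0 mm^4


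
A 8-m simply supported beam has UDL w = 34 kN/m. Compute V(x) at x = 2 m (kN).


R_A = w * L / 2 = 34 * 8 / 2 = 136.0 kN
V(x) = R_A - w * x = 136.0 - 34 * 2
= 68.0 kN

68.0 kN


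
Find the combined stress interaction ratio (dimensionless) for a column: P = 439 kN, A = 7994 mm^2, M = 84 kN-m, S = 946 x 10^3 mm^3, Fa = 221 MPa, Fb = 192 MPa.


f_a = P / A = 439000.0 / 7994 = 54.9162 MPa
f_b = M / S = 84000000.0 / 946000.0 = 88.7949 MPa
Ratio = f_a / Fa + f_b / Fb
= 54.9162 / 221 + 88.7949 / 192
= 0.711 (dimensionless)

0.711 (dimensionless)


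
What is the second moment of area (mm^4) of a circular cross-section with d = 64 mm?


r = d / 2 = 64 / 2 = 32.0 mm
I = pi * r^4 / 4 = pi * 32.0^4 / 4
= 823549.66 mm^4

823549.66 mm^4


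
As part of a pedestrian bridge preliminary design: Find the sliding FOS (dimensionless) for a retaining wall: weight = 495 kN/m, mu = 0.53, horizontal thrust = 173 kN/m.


Resisting force = mu * W = 0.53 * 495 = 262.35 kN/m
FOS = Resisting / Driving = 262.35 / 173
= 1.5165 (dimensionless)

1.5165 (dimensionless)


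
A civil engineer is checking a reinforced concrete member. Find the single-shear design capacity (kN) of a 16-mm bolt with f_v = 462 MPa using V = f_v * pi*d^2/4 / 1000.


A = pi * d^2 / 4 = pi * 16^2 / 4 = 201.0619 mm^2
V = f_v * A / 1000 = 462 * 201.0619 / 1000
= 92.8906 kN

92.8906 kN


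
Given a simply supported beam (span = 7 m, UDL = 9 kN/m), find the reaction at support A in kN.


Total load = w * L = 9 * 7 = 63 kN
By symmetry, each reaction R = total / 2 = 63 / 2 = 31.5 kN

31.5 kN


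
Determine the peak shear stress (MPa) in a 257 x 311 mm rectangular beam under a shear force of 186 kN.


A = b * h = 257 * 311 = 79927 mm^2
V = 186 kN = 186000.0 N
tau_max = 1.5 * V / A = 1.5 * 186000.0 / 79927
= 3.4907 MPa

3.4907 MPa


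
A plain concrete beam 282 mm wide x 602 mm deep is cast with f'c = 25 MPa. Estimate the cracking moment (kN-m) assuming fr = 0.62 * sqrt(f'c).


fr = 0.62 * sqrt(25) = 0.62 * 5.0 = 3.1 MPa
I = 282 * 602^3 / 12 = 5126929388.0 mm^4
y_t = 301.0 mm
M_cr = fr * I / y_t = 3.1 * 5126929388.0 / 301.0 N-mm
= 52.8023 kN-m

52.8023 kN-m


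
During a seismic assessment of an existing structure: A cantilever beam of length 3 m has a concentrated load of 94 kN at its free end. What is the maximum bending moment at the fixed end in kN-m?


For a cantilever with a point load at the free end:
M_max = P * L = 94 * 3 = 282 kN-m

282 kN-m


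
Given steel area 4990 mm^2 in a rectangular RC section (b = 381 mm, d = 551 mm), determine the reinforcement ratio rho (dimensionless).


rho = As / (b * d)
= 4990 / (381 * 551)
= 4990 / 209931
= 0.02377 (dimensionless)

0.02377 (dimensionless)


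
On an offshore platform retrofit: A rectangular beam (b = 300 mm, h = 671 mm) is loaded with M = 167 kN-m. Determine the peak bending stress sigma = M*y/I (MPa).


I = b * h^3 / 12 = 300 * 671^3 / 12 = 7552792775.0 mm^4
y = h / 2 = 671 / 2 = 335.5 mm
M = 167 kN-m = 167000000.0 N-mm
sigma = M * y / I = 167000000.0 * 335.5 / 7552792775.0
= 7.42 MPa

7.42 MPa


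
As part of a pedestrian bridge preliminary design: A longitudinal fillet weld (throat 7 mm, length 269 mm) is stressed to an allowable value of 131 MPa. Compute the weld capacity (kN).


Strength = throat * length * allowable stress
= 7 * 269 * 131 N
= 246673 N
= 246.67 kN

246.67 kN


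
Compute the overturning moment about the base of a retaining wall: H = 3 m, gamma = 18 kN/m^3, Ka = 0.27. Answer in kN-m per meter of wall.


Pa = 0.5 * Ka * gamma * H^2
= 0.5 * 0.27 * 18 * 3^2
= 21.87 kN/m
Arm = H / 3 = 3 / 3 = 1.0 m
Mo = Pa * arm = Pa * H / 3 = 21.87 * 3 / 3 = 21.87 kN-m/m

21.87 kN-m/m


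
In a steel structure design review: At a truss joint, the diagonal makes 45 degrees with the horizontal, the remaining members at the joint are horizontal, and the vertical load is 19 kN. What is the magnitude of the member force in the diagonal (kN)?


At the joint, only the diagonal has a vertical component, so vertical equilibrium gives:
F * sin(45) = 19
F = 19 / sin(45)
= 19 / 0.707107
= 26.87 kN

26.87 kN


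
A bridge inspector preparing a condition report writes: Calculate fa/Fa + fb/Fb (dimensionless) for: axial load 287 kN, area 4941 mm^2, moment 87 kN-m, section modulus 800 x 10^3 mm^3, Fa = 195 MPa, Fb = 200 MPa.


f_a = P / A = 287000.0 / 4941 = 58.0854 MPa
f_b = M / S = 87000000.0 / 800000.0 = 108.75 MPa
Ratio = f_a / Fa + f_b / Fb
= 58.0854 / 195 + 108.75 / 200
= 0.8416 (dimensionless)

0.8416 (dimensionless)


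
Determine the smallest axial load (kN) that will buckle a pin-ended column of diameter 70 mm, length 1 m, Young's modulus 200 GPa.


I = pi * d^4 / 64 = 1178588.12 mm^4
L = 1000.0 mm
P_cr = pi^2 * E * I / L^2
= 9.8696 * 200000.0 * 1178588.12 / 1000.0^2
= 2326439.7 N = 2326.4397 kN

2326.4397 kN


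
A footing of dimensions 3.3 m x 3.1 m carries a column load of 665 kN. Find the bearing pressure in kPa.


A = 3.3 * 3.1 = 10.23 m^2
q = P / A = 665 / 10.23
= 65.0049 kPa

65.0049 kPa


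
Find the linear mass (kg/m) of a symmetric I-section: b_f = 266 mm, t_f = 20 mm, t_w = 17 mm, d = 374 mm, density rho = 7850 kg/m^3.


A_flanges = 2 * 266 * 20 = 10640 mm^2
A_web = (374 - 2 * 20) * 17 = 5678 mm^2
A_total = 10640 + 5678 = 16318 mm^2 = 0.016318 m^2
Weight = rho * A = 7850 * 0.016318 = 128.0963 kg/m

128.0963 kg/m


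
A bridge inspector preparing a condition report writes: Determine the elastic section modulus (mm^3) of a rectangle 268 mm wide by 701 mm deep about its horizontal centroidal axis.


S = b * h^2 / 6
= 268 * 701^2 / 6
= 268 * 491401 / 6
= 21949244.67 mm^3

21949244.67 mm^3


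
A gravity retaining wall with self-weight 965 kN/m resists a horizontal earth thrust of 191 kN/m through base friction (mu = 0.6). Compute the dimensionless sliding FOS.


Resisting force = mu * W = 0.6 * 965 = 579.0 kN/m
FOS = Resisting / Driving = 579.0 / 191
= 3.0314 (dimensionless)

3.0314 (dimensionless)


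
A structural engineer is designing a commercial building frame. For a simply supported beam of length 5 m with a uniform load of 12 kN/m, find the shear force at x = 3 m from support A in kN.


R_A = w * L / 2 = 12 * 5 / 2 = 30.0 kN
V(x) = R_A - w * x = 30.0 - 12 * 3
= -6.0 kN

-6.0 kN


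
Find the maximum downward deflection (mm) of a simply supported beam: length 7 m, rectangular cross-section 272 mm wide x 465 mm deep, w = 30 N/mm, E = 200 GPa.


I = 272 * 465^3 / 12 = 2279011500.0 mm^4
L = 7000.0 mm, w = 30 N/mm, E = 200000.0 MPa
delta = 5 * w * L^4 / (384 * E * I)
= 5 * 30 * 7000.0^4 / (384 * 200000.0 * 2279011500.0)
= 2.0577 mm

2.0577 mm


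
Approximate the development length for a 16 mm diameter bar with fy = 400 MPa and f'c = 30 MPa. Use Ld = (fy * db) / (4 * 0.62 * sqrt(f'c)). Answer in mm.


Ld = (fy * db) / (4 * 0.62 * sqrt(f'c))
= (400 * 16) / (4 * 0.62 * sqrt(30))
= 6400 / 13.5835
= 471.16 mm

471.16 mm


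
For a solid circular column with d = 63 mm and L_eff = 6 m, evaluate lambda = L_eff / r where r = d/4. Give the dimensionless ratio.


Radius of gyration r = d / 4 = 63 / 4 = 15.75 mm
L_eff = 6000.0 mm
Slenderness ratio = L / r = 6000.0 / 15.75 = 380.95 (dimensionless)

380.95 (dimensionless)


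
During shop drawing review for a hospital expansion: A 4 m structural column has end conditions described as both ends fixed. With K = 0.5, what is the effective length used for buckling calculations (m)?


L_eff = K * L
= 0.5 * 4
= 2.0 m

2.0 m


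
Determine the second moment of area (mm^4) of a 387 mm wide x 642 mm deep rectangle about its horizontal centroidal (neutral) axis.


I = b * h^3 / 12
= 387 * 642^3 / 12
= 387 * 264609288 / 12
= 8533649538.0 mm^4

8533649538.0 mm^4


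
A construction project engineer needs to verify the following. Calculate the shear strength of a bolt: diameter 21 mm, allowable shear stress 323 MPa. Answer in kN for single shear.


A = pi * d^2 / 4 = pi * 21^2 / 4 = 346.3606 mm^2
V = f_v * A / 1000 = 323 * 346.3606 / 1000
= 111.8745 kN

111.8745 kN


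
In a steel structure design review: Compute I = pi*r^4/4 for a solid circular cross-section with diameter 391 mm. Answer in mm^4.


r = d / 2 = 391 / 2 = 195.5 mm
I = pi * r^4 / 4 = pi * 195.5^4 / 4
= 1147299827.52 mm^4

1147299827.52 mm^4


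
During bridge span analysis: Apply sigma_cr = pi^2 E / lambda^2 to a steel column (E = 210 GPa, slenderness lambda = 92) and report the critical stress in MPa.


sigma_cr = pi^2 * E / lambda^2
= 9.8696 * 210000.0 / 92^2
= 9.8696 * 210000.0 / 8464
= 244.8744 MPa

244.8744 MPa


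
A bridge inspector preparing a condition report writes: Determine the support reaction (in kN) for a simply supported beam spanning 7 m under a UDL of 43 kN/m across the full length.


Total load = w * L = 43 * 7 = 301 kN
By symmetry, each reaction R = total / 2 = 301 / 2 = 150.5 kN

150.5 kN


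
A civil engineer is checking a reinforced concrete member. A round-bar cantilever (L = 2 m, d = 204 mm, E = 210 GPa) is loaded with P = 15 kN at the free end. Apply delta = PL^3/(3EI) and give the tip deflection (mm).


I = pi * d^4 / 64 = pi * 204^4 / 64 = 85014023.05 mm^4
L = 2000.0 mm, P = 15000.0 N, E = 210000.0 MPa
delta = P * L^3 / (3 * E * I)
= 15000.0 * 2000.0^3 / (3 * 210000.0 * 85014023.05)
= 2.2405 mm

2.2405 mm


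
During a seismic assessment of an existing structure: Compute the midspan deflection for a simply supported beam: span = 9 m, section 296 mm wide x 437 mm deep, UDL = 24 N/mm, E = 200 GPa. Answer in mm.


I = 296 * 437^3 / 12 = 2058518507.33 mm^4
L = 9000.0 mm, w = 24 N/mm, E = 200000.0 MPa
delta = 5 * w * L^4 / (384 * E * I)
= 5 * 24 * 9000.0^4 / (384 * 200000.0 * 2058518507.33)
= 4.9801 mm

4.9801 mm


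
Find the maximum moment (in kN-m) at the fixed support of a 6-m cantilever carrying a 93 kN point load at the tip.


For a cantilever with a point load at the free end:
M_max = P * L = 93 * 6 = 558 kN-m

558 kN-m


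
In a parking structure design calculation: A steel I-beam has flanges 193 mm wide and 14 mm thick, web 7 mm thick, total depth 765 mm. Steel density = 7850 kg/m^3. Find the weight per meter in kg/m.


A_flanges = 2 * 193 * 14 = 5404 mm^2
A_web = (765 - 2 * 14) * 7 = 5159 mm^2
A_total = 5404 + 5159 = 10563 mm^2 = 0.010563 m^2
Weight = rho * A = 7850 * 0.010563 = 82.9196 kg/m

82.9196 kg/m


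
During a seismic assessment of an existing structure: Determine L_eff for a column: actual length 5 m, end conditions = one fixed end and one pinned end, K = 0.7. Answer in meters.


L_eff = K * L
= 0.7 * 5
= 3.5 m

3.5 m


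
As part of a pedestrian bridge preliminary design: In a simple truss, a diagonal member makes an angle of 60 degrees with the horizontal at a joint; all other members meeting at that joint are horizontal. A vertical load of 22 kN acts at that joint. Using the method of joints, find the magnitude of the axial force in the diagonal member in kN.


At the joint, only the diagonal has a vertical component, so vertical equilibrium gives:
F * sin(60) = 22
F = 22 / sin(60)
= 22 / 0.866025
= 25.4 kN

25.4 kN


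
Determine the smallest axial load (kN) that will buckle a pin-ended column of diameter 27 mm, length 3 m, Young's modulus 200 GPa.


I = pi * d^4 / 64 = 26087.05 mm^4
L = 3000.0 mm
P_cr = pi^2 * E * I / L^2
= 9.8696 * 200000.0 * 26087.05 / 3000.0^2
= 5721.53 N = 5.7215 kN

5.7215 kN


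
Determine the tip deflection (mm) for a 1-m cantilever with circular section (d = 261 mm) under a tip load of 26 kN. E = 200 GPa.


I = pi * d^4 / 64 = pi * 261^4 / 64 = 227788569.92 mm^4
L = 1000.0 mm, P = 26000.0 N, E = 200000.0 MPa
delta = P * L^3 / (3 * E * I)
= 26000.0 * 1000.0^3 / (3 * 200000.0 * 227788569.92)
= 0.1902 mm

0.1902 mm


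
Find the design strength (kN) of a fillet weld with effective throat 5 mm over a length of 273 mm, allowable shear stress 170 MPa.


Strength = throat * length * allowable stress
= 5 * 273 * 170 N
= 232050 N
= 232.05 kN

232.05 kN


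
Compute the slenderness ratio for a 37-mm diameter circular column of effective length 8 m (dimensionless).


Radius of gyration r = d / 4 = 37 / 4 = 9.25 mm
L_eff = 8000.0 mm
Slenderness ratio = L / r = 8000.0 / 9.25 = 864.86 (dimensionless)

864.86 (dimensionless)


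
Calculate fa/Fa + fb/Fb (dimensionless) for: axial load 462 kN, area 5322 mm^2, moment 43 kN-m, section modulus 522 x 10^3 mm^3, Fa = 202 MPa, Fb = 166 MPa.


f_a = P / A = 462000.0 / 5322 = 86.8095 MPa
f_b = M / S = 43000000.0 / 522000.0 = 82.3755 MPa
Ratio = f_a / Fa + f_b / Fb
= 86.8095 / 202 + 82.3755 / 166
= 0.926 (dimensionless)

0.926 (dimensionless)


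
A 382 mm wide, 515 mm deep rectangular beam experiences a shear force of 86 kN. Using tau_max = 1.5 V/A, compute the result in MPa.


A = b * h = 382 * 515 = 196730 mm^2
V = 86 kN = 86000.0 N
tau_max = 1.5 * V / A = 1.5 * 86000.0 / 196730
= 0.6557 MPa

0.6557 MPa
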